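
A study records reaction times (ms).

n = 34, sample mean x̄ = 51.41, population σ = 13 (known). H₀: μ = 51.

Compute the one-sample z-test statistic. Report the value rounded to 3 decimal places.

test statistic = 0.184

SE = σ/√n = 13/√34 = 2.2295
z = (x̄−μ₀)/SE = (51.41−51)/2.2295 = 0.1839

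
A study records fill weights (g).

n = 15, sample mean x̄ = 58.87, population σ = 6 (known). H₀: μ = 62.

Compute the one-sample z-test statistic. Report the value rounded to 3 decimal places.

test statistic = -2.020

SE = σ/√n = 6/√15 = 1.5492
z = (x̄−μ₀)/SE = (58.87−62)/1.5492 = -2.0204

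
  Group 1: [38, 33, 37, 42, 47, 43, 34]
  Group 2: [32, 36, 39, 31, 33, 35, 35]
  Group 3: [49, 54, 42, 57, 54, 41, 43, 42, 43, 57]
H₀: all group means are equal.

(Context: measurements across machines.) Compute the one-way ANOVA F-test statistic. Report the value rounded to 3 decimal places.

test statistic = 14.560

Group means [39.14, 34.43, 48.20], grand mean 41.542
SSB = Σnᵢ(x̄ᵢ−x̄)² = 837.787; SSW = ΣΣ(x−x̄ᵢ)² = 604.171
MSB = 837.787/2 = 418.8935; MSW = 604.171/21 = 28.7701
F = MSB/MSW = 14.5600
df = (2, 21)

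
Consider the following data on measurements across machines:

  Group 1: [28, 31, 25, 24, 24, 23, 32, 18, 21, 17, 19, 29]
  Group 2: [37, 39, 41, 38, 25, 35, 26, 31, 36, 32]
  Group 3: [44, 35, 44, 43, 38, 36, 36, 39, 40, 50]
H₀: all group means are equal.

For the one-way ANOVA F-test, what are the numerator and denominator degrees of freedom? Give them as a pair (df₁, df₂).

degrees of freedom = [2, 29]

k = 3 groups, N = 32 total
df = (k−1, N−k) = (3−1, 32−3) = (2, 29)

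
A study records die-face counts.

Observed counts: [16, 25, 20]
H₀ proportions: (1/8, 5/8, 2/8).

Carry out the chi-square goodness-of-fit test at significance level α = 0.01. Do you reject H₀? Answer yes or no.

reject H₀: yes

n = 61; E_i = n·p_i = [7.62, 38.12, 15.25]
χ² = (16−7.62)²/7.62 + (25−38.12)²/38.12 + (20−15.25)²/15.25 = 15.1967
df = 2
p-value (upper-tail) = 0.00050
At α=0.01: p < α → reject H₀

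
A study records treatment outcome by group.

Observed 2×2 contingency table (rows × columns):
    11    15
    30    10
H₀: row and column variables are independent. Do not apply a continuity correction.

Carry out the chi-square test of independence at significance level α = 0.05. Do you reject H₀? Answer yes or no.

reject H₀: yes

Row totals [26, 40], col totals [41, 25], n=66
χ² = (11−16.15)²/16.15 + (15−9.85)²/9.85 + (30−24.85)²/24.85 + (10−15.15)²/15.15 = 7.1572
df = 1
p-value (upper-tail) = 0.00747
At α=0.05: p < α → reject H₀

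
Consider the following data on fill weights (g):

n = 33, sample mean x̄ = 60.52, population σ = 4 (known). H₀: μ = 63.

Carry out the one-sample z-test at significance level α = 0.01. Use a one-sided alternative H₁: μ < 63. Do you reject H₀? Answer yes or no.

SE = σ/√n = 4/√33 = 0.6963
z = (x̄−μ₀)/SE = (60.52−63)/0.6963 = -3.5616
p-value (one-sided, H₁ less) = 0.00018
At α=0.01: p < α → reject H₀

reject H₀: yes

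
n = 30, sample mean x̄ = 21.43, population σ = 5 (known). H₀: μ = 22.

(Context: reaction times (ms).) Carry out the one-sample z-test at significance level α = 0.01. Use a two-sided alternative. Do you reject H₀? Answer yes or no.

reject H₀: no

SE = σ/√n = 5/√30 = 0.9129
z = (x̄−μ₀)/SE = (21.43−22)/0.9129 = -0.6244
p-value (two-sided) = 0.53236
At α=0.01: p ≥ α → fail to reject H₀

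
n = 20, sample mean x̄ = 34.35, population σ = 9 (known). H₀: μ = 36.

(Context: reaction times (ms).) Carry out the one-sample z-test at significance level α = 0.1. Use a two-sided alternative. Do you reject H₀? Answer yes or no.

SE = σ/√n = 9/√20 = 2.0125
z = (x̄−μ₀)/SE = (34.35−36)/2.0125 = -0.8199
p-value (two-sided) = 0.41228
At α=0.1: p ≥ α → fail to reject H₀

reject H₀: no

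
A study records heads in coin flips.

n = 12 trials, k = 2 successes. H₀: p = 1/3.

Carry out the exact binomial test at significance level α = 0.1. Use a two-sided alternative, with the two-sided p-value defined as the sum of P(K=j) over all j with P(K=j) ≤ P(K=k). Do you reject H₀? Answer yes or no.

reject H₀: no

Exact binomial: n=12, k=2, p₀=1/3=0.3333
P(X=j) = C(n,j)·p₀^j·(1−p₀)^(n−j); p = Σ P(X=j) over j with P(X=j) ≤ P(X=2)
p-value (two-sided) = 0.35885
At α=0.1: p ≥ α → fail to reject H₀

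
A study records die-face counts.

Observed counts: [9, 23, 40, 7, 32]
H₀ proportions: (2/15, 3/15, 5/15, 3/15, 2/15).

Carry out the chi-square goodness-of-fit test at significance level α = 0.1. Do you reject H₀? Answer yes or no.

reject H₀: yes

n = 111; E_i = n·p_i = [14.80, 22.20, 37.00, 22.20, 14.80]
χ² = (9−14.80)²/14.80 + (23−22.20)²/22.20 + (40−37.00)²/37.00 + (7−22.20)²/22.20 + (32−14.80)²/14.80 = 32.9414
df = 4
p-value (upper-tail) = 0.00000
At α=0.1: p < α → reject H₀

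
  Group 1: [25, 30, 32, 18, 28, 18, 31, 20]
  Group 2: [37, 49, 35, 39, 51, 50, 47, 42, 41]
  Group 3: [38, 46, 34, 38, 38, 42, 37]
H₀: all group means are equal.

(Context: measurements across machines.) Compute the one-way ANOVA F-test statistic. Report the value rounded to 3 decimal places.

test statistic = 25.343

Group means [25.25, 43.44, 39.00], grand mean 36.083
SSB = Σnᵢ(x̄ᵢ−x̄)² = 1486.111; SSW = ΣΣ(x−x̄ᵢ)² = 615.722
MSB = 1486.111/2 = 743.0556; MSW = 615.722/21 = 29.3201
F = MSB/MSW = 25.3429
df = (2, 21)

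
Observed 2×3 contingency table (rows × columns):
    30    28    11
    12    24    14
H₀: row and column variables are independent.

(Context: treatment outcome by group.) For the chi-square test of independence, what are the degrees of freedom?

degrees of freedom = 2

df = (r−1)(c−1) = (2−1)·(3−1) = 2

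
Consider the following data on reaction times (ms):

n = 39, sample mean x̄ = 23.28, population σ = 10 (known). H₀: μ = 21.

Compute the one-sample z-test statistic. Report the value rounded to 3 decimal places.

SE = σ/√n = 10/√39 = 1.6013
z = (x̄−μ₀)/SE = (23.28−21)/1.6013 = 1.4239

test statistic = 1.424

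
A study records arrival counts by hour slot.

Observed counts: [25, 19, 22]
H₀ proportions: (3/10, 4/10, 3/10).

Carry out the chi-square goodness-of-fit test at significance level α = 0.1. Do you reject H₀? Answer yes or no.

n = 66; E_i = n·p_i = [19.80, 26.40, 19.80]
χ² = (25−19.80)²/19.80 + (19−26.40)²/26.40 + (22−19.80)²/19.80 = 3.6843
df = 2
p-value (upper-tail) = 0.15847
At α=0.1: p ≥ α → fail to reject H₀

reject H₀: no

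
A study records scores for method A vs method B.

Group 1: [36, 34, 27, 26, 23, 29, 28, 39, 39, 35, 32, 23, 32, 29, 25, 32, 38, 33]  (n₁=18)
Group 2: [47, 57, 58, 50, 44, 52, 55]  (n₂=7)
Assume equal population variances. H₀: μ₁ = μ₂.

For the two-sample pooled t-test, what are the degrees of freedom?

degrees of freedom = 23

df = n₁ + n₂ − 2 = 18 + 7 − 2 = 23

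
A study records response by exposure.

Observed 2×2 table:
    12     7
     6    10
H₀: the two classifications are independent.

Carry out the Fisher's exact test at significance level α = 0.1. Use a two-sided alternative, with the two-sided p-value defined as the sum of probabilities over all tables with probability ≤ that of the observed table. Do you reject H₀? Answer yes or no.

reject H₀: no

Margins: r₁=19, r₂=16, c₁=18, c₂=17, n=35
p_obs = C(19,12)·C(16,6)/C(35,18); sum pmf over tables with pmf ≤ p_obs
p-value (two-sided) = 0.18114
At α=0.1: p ≥ α → fail to reject H₀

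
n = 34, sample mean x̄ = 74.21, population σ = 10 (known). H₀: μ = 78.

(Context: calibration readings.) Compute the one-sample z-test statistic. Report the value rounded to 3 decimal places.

SE = σ/√n = 10/√34 = 1.7150
z = (x̄−μ₀)/SE = (74.21−78)/1.7150 = -2.2099

test statistic = -2.210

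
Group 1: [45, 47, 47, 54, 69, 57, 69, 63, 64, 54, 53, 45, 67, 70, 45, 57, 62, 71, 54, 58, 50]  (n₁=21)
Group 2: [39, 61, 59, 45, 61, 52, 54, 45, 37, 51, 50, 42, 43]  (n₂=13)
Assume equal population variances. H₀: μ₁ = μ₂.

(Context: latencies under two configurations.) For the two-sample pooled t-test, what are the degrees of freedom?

df = n₁ + n₂ − 2 = 21 + 13 − 2 = 32

degrees of freedom = 32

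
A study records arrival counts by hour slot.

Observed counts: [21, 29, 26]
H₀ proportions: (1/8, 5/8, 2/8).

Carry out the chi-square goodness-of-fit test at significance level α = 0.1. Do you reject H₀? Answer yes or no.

n = 76; E_i = n·p_i = [9.50, 47.50, 19.00]
χ² = (21−9.50)²/9.50 + (29−47.50)²/47.50 + (26−19.00)²/19.00 = 23.7053
df = 2
p-value (upper-tail) = 0.00001
At α=0.1: p < α → reject H₀

reject H₀: yes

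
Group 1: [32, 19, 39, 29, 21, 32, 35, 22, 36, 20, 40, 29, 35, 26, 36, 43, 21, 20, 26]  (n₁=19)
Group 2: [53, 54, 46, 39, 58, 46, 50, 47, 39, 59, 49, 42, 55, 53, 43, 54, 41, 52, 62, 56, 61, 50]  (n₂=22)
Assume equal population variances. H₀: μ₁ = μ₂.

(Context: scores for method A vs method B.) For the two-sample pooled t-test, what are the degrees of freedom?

degrees of freedom = 39

df = n₁ + n₂ − 2 = 19 + 22 − 2 = 39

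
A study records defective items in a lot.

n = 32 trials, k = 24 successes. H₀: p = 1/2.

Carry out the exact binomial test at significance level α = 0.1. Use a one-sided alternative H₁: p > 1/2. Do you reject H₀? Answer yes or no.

reject H₀: yes

Exact binomial: n=32, k=24, p₀=1/2=0.5000
P(X≥24) from Σ C(n,i)·p₀^i·(1−p₀)^(n−i)
p-value (one-sided, H₁ greater) = 0.00350
At α=0.1: p < α → reject H₀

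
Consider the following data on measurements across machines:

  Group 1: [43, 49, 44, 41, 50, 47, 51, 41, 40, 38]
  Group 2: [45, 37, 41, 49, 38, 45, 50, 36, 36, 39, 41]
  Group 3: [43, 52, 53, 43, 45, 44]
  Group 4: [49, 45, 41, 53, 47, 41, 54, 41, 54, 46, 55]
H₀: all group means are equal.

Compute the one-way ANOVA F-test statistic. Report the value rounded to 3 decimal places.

test statistic = 3.167

Group means [44.40, 41.55, 46.67, 47.82], grand mean 44.921
SSB = Σnᵢ(x̄ᵢ−x̄)² = 238.666; SSW = ΣΣ(x−x̄ᵢ)² = 854.097
MSB = 238.666/3 = 79.5554; MSW = 854.097/34 = 25.1205
F = MSB/MSW = 3.1670
df = (3, 34)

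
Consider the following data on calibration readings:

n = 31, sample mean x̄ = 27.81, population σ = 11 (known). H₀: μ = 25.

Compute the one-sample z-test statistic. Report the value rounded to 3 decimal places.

SE = σ/√n = 11/√31 = 1.9757
z = (x̄−μ₀)/SE = (27.81−25)/1.9757 = 1.4223

test statistic = 1.422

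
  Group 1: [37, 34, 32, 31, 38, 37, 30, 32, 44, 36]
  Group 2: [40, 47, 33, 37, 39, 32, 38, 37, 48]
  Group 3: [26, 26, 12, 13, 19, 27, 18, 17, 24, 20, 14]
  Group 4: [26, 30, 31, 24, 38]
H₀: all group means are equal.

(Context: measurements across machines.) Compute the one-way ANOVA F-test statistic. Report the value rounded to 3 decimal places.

Group means [35.10, 39.00, 19.64, 29.80], grand mean 30.486
SSB = Σnᵢ(x̄ᵢ−x̄)² = 2162.497; SSW = ΣΣ(x−x̄ᵢ)² = 814.245
MSB = 2162.497/3 = 720.8325; MSW = 814.245/31 = 26.2660
F = MSB/MSW = 27.4436
df = (3, 31)

test statistic = 27.444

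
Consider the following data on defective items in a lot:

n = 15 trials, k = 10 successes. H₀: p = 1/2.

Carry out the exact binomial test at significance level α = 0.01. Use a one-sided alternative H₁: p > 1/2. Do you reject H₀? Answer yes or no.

reject H₀: no

Exact binomial: n=15, k=10, p₀=1/2=0.5000
P(X≥10) from Σ C(n,i)·p₀^i·(1−p₀)^(n−i)
p-value (one-sided, H₁ greater) = 0.15088
At α=0.01: p ≥ α → fail to reject H₀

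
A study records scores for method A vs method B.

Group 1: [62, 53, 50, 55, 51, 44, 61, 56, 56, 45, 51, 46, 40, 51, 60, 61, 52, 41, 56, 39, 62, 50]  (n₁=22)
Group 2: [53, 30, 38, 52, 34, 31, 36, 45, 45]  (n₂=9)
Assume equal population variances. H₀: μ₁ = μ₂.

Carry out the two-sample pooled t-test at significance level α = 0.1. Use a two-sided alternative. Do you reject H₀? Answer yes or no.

reject H₀: yes

x̄₁=51.909, s₁=7.164, n₁=22
x̄₂=40.444, s₂=8.647, n₂=9
s_p² = [21·7.164² + 8·8.647²]/29 = 57.7945
SE = √(s_p²·(1/22+1/9)) = 3.0081
t = (51.909−40.444)/3.0081 = 3.8113
df = 29
p-value (two-sided) = 0.00067
At α=0.1: p < α → reject H₀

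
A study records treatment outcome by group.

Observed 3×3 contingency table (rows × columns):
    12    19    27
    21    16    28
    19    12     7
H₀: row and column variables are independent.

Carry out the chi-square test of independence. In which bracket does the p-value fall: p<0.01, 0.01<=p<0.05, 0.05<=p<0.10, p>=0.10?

p-value bracket: 0.01<=p<0.05

Row totals [58, 65, 38], col totals [52, 47, 62], n=161
χ² = (12−18.73)²/18.73 + (19−16.93)²/16.93 + (27−22.34)²/22.34 + (21−20.99)²/20.99 + (16−18.98)²/18.98 + (28−25.03)²/25.03 + (19−12.27)²/12.27 + (12−11.09)²/11.09 + (7−14.63)²/14.63 = 12.2083
df = 4
p-value (upper-tail) = 0.01587
→ bracket: 0.01<=p<0.05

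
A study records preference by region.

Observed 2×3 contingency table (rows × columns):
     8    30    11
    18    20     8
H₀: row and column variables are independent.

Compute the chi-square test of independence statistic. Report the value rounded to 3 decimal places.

Row totals [49, 46], col totals [26, 50, 19], n=95
χ² = (8−13.41)²/13.41 + (30−25.79)²/25.79 + (11−9.80)²/9.80 + (18−12.59)²/12.59 + (20−24.21)²/24.21 + (8−9.20)²/9.20 = 6.2313
df = 2

test statistic = 6.231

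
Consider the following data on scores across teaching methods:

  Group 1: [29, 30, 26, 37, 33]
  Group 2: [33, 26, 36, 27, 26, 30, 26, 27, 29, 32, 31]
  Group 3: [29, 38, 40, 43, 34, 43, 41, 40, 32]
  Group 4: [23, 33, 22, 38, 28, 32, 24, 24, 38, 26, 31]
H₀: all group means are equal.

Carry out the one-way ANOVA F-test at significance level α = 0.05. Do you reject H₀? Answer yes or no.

Group means [31.00, 29.36, 37.78, 29.00], grand mean 31.583
SSB = Σnᵢ(x̄ᵢ−x̄)² = 474.649; SSW = ΣΣ(x−x̄ᵢ)² = 718.101
MSB = 474.649/3 = 158.2163; MSW = 718.101/32 = 22.4407
F = MSB/MSW = 7.0504
df = (3, 32)
p-value (upper-tail) = 0.00091
At α=0.05: p < α → reject H₀

reject H₀: yes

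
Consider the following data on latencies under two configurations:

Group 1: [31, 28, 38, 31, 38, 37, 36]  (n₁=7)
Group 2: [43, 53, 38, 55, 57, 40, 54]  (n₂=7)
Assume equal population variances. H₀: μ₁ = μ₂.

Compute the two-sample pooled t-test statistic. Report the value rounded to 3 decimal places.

x̄₁=34.143, s₁=4.059, n₁=7
x̄₂=48.571, s₂=7.934, n₂=7
s_p² = [6·4.059² + 6·7.934²]/12 = 39.7143
SE = √(s_p²·(1/7+1/7)) = 3.3685
t = (34.143−48.571)/3.3685 = -4.2834
df = 12

test statistic = -4.283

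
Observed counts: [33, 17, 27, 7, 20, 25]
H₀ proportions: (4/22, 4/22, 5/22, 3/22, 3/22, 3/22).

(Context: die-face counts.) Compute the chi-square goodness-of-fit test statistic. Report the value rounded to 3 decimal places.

n = 129; E_i = n·p_i = [23.45, 23.45, 29.32, 17.59, 17.59, 17.59]
χ² = (33−23.45)²/23.45 + (17−23.45)²/23.45 + (27−29.32)²/29.32 + (7−17.59)²/17.59 + (20−17.59)²/17.59 + (25−17.59)²/17.59 = 15.6713
df = 5

test statistic = 15.671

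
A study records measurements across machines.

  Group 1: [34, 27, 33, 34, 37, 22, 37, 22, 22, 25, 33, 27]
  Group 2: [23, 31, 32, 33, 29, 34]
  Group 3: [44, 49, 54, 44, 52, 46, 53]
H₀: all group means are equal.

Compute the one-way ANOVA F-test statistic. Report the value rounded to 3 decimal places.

Group means [29.42, 30.33, 48.86], grand mean 35.080
SSB = Σnᵢ(x̄ᵢ−x̄)² = 1848.733; SSW = ΣΣ(x−x̄ᵢ)² = 567.107
MSB = 1848.733/2 = 924.3664; MSW = 567.107/22 = 25.7776
F = MSB/MSW = 35.8593
df = (2, 22)

test statistic = 35.859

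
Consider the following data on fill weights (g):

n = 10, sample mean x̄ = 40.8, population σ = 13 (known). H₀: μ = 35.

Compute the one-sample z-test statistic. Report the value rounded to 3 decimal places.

SE = σ/√n = 13/√10 = 4.1110
z = (x̄−μ₀)/SE = (40.8−35)/4.1110 = 1.4109

test statistic = 1.411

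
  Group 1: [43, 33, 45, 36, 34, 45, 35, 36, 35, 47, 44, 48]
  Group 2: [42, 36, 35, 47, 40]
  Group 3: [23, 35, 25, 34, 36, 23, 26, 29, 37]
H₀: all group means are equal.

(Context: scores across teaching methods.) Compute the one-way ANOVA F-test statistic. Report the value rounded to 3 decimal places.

Group means [40.08, 40.00, 29.78], grand mean 36.500
SSB = Σnᵢ(x̄ᵢ−x̄)² = 622.028; SSW = ΣΣ(x−x̄ᵢ)² = 714.472
MSB = 622.028/2 = 311.0139; MSW = 714.472/23 = 31.0640
F = MSB/MSW = 10.0120
df = (2, 23)

test statistic = 10.012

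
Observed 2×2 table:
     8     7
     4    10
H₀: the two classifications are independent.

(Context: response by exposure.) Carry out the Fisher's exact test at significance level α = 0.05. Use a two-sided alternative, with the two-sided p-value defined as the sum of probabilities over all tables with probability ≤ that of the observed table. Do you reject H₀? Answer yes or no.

Margins: r₁=15, r₂=14, c₁=12, c₂=17, n=29
p_obs = C(15,8)·C(14,4)/C(29,12); sum pmf over tables with pmf ≤ p_obs
p-value (two-sided) = 0.26354
At α=0.05: p ≥ α → fail to reject H₀

reject H₀: no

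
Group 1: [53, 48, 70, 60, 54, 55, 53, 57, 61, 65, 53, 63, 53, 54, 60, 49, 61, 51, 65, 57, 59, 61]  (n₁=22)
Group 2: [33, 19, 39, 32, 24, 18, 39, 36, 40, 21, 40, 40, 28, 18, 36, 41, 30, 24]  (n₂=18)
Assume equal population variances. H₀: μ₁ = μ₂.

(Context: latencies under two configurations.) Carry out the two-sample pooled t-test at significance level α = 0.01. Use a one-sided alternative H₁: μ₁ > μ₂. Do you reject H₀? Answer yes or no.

x̄₁=57.364, s₁=5.636, n₁=22
x̄₂=31.000, s₂=8.458, n₂=18
s_p² = [21·5.636² + 17·8.458²]/38 = 49.5550
SE = √(s_p²·(1/22+1/18)) = 2.2373
t = (57.364−31.000)/2.2373 = 11.7836
df = 38
p-value (one-sided, H₁ greater) = 0.00000
At α=0.01: p < α → reject H₀

reject H₀: yes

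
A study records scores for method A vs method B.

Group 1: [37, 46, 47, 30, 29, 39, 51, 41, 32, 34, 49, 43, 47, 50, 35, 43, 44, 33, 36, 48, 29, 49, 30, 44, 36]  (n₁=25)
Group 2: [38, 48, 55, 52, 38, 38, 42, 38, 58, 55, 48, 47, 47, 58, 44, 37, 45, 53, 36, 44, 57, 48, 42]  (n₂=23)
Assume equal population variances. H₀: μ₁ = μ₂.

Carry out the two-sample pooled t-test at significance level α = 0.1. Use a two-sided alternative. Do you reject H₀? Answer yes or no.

x̄₁=40.080, s₁=7.331, n₁=25
x̄₂=46.435, s₂=7.210, n₂=23
s_p² = [24·7.331² + 22·7.210²]/46 = 52.9020
SE = √(s_p²·(1/25+1/23)) = 2.1015
t = (40.080−46.435)/2.1015 = -3.0240
df = 46
p-value (two-sided) = 0.00407
At α=0.1: p < α → reject H₀

reject H₀: yes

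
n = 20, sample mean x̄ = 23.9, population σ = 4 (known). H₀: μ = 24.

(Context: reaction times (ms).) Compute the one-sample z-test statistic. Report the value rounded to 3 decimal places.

SE = σ/√n = 4/√20 = 0.8944
z = (x̄−μ₀)/SE = (23.9−24)/0.8944 = -0.1118

test statistic = -0.112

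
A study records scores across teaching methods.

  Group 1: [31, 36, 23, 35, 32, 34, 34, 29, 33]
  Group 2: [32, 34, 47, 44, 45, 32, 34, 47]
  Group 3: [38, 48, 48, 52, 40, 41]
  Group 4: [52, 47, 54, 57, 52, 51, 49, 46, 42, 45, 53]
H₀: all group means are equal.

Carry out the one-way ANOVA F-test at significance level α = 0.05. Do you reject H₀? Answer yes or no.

Group means [31.89, 39.38, 44.50, 49.82], grand mean 41.676
SSB = Σnᵢ(x̄ᵢ−x̄)² = 1681.541; SSW = ΣΣ(x−x̄ᵢ)² = 813.900
MSB = 1681.541/3 = 560.5136; MSW = 813.900/30 = 27.1300
F = MSB/MSW = 20.6603
df = (3, 30)
p-value (upper-tail) = 0.00000
At α=0.05: p < α → reject H₀

reject H₀: yes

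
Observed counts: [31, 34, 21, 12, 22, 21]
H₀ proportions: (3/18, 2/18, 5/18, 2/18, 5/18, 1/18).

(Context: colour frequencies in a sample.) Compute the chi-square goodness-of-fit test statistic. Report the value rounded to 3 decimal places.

n = 141; E_i = n·p_i = [23.50, 15.67, 39.17, 15.67, 39.17, 7.83]
χ² = (31−23.50)²/23.50 + (34−15.67)²/15.67 + (21−39.17)²/39.17 + (12−15.67)²/15.67 + (22−39.17)²/39.17 + (21−7.83)²/7.83 = 62.7872
df = 5

test statistic = 62.787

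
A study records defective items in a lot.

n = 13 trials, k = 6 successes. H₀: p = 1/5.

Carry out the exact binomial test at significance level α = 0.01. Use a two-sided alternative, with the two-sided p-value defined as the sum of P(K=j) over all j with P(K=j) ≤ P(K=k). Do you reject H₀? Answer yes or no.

Exact binomial: n=13, k=6, p₀=1/5=0.2000
P(X=j) = C(n,j)·p₀^j·(1−p₀)^(n−j); p = Σ P(X=j) over j with P(X=j) ≤ P(X=6)
p-value (two-sided) = 0.03004
At α=0.01: p ≥ α → fail to reject H₀

reject H₀: no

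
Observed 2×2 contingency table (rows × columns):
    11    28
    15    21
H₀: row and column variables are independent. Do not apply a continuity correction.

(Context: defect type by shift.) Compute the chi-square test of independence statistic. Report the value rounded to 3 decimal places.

test statistic = 1.498

Row totals [39, 36], col totals [26, 49], n=75
χ² = (11−13.52)²/13.52 + (28−25.48)²/25.48 + (15−12.48)²/12.48 + (21−23.52)²/23.52 = 1.4978
df = 1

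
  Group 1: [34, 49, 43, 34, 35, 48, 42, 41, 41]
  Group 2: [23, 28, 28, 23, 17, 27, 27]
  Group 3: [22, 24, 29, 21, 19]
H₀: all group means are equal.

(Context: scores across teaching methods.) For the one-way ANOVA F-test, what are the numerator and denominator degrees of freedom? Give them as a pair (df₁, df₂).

degrees of freedom = [2, 18]

k = 3 groups, N = 21 total
df = (k−1, N−k) = (3−1, 21−3) = (2, 18)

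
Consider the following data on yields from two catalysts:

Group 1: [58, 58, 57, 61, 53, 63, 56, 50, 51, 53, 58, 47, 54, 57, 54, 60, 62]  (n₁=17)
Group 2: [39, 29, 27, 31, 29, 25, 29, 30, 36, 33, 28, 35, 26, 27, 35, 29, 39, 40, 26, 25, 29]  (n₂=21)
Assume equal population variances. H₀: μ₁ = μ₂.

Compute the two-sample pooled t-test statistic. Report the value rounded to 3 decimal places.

x̄₁=56.000, s₁=4.387, n₁=17
x̄₂=30.810, s₂=4.760, n₂=21
s_p² = [16·4.387² + 20·4.760²]/36 = 21.1455
SE = √(s_p²·(1/17+1/21)) = 1.5003
t = (56.000−30.810)/1.5003 = 16.7907
df = 36

test statistic = 16.791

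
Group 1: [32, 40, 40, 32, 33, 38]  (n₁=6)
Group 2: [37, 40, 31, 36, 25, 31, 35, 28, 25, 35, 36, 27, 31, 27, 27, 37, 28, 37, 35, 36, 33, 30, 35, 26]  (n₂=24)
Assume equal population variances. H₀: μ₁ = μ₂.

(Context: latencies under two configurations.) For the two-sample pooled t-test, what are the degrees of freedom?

df = n₁ + n₂ − 2 = 6 + 24 − 2 = 28

degrees of freedom = 28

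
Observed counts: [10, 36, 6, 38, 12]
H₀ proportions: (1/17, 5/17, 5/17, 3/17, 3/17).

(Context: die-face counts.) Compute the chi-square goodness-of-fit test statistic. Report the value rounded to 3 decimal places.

n = 102; E_i = n·p_i = [6.00, 30.00, 30.00, 18.00, 18.00]
χ² = (10−6.00)²/6.00 + (36−30.00)²/30.00 + (6−30.00)²/30.00 + (38−18.00)²/18.00 + (12−18.00)²/18.00 = 47.2889
df = 4

test statistic = 47.289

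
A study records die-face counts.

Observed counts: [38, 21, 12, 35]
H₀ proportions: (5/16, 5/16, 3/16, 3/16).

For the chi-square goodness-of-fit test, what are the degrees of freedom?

df = k − 1 = 4 − 1 = 3

degrees of freedom = 3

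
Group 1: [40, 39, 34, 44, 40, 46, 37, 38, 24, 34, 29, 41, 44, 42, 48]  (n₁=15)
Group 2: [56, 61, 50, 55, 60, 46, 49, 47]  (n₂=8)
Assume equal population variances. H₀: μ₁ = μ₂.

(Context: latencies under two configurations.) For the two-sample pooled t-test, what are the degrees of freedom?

degrees of freedom = 21

df = n₁ + n₂ − 2 = 15 + 8 − 2 = 21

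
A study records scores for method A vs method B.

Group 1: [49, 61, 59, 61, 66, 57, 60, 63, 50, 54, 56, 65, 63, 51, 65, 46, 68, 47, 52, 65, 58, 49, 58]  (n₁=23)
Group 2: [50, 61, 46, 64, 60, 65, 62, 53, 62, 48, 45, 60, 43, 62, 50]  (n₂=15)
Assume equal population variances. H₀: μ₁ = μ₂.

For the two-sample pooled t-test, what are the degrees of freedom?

df = n₁ + n₂ − 2 = 23 + 15 − 2 = 36

degrees of freedom = 36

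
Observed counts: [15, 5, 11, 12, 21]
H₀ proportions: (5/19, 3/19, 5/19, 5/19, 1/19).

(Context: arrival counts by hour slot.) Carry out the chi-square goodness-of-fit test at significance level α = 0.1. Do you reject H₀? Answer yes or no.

n = 64; E_i = n·p_i = [16.84, 10.11, 16.84, 16.84, 3.37]
χ² = (15−16.84)²/16.84 + (5−10.11)²/10.11 + (11−16.84)²/16.84 + (12−16.84)²/16.84 + (21−3.37)²/3.37 = 98.4896
df = 4
p-value (upper-tail) = 0.00000
At α=0.1: p < α → reject H₀

reject H₀: yes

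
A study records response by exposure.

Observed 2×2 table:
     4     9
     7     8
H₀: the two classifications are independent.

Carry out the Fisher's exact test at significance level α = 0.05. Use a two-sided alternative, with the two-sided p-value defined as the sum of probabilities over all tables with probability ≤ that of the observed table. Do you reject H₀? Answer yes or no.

reject H₀: no

Margins: r₁=13, r₂=15, c₁=11, c₂=17, n=28
p_obs = C(13,4)·C(15,7)/C(28,11); sum pmf over tables with pmf ≤ p_obs
p-value (two-sided) = 0.46007
At α=0.05: p ≥ α → fail to reject H₀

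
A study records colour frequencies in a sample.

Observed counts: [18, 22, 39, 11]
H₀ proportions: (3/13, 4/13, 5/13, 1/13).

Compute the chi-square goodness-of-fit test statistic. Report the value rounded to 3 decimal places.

n = 90; E_i = n·p_i = [20.77, 27.69, 34.62, 6.92]
χ² = (18−20.77)²/20.77 + (22−27.69)²/27.69 + (39−34.62)²/34.62 + (11−6.92)²/6.92 = 4.4956
df = 3

test statistic = 4.496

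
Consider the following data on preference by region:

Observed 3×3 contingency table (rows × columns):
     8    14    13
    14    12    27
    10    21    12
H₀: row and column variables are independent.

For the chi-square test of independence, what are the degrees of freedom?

df = (r−1)(c−1) = (3−1)·(3−1) = 4

degrees of freedom = 4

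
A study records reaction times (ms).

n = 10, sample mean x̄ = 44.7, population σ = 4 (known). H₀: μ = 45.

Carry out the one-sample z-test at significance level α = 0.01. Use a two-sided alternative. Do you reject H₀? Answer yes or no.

reject H₀: no

SE = σ/√n = 4/√10 = 1.2649
z = (x̄−μ₀)/SE = (44.7−45)/1.2649 = -0.2372
p-value (two-sided) = 0.81252
At α=0.01: p ≥ α → fail to reject H₀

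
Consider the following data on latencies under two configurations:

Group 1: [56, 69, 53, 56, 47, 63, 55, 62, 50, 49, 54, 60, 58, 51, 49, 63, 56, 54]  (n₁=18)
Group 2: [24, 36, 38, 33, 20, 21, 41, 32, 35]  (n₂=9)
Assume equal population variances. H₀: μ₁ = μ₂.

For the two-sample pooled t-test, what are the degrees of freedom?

df = n₁ + n₂ − 2 = 18 + 9 − 2 = 25

degrees of freedom = 25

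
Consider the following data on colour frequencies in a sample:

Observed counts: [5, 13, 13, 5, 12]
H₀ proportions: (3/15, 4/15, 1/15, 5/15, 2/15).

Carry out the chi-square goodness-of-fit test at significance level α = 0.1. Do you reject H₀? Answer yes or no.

n = 48; E_i = n·p_i = [9.60, 12.80, 3.20, 16.00, 6.40]
χ² = (5−9.60)²/9.60 + (13−12.80)²/12.80 + (13−3.20)²/3.20 + (5−16.00)²/16.00 + (12−6.40)²/6.40 = 44.6823
df = 4
p-value (upper-tail) = 0.00000
At α=0.1: p < α → reject H₀

reject H₀: yes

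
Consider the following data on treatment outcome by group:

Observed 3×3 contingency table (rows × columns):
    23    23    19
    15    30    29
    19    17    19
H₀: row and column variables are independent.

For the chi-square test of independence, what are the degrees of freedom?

degrees of freedom = 4

df = (r−1)(c−1) = (3−1)·(3−1) = 4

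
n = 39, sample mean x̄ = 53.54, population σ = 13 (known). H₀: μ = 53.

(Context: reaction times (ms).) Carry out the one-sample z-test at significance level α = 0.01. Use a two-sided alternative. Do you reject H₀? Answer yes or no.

SE = σ/√n = 13/√39 = 2.0817
z = (x̄−μ₀)/SE = (53.54−53)/2.0817 = 0.2594
p-value (two-sided) = 0.79532
At α=0.01: p ≥ α → fail to reject H₀

reject H₀: no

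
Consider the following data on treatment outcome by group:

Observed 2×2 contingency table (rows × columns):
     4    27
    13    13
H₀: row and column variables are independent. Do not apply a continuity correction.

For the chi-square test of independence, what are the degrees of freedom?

degrees of freedom = 1

df = (r−1)(c−1) = (2−1)·(2−1) = 1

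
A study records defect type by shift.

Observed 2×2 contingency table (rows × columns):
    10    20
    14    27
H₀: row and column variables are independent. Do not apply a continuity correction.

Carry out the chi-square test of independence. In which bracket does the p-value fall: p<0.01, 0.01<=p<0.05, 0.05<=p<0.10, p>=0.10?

p-value bracket: p>=0.10

Row totals [30, 41], col totals [24, 47], n=71
χ² = (10−10.14)²/10.14 + (20−19.86)²/19.86 + (14−13.86)²/13.86 + (27−27.14)²/27.14 = 0.0051
df = 1
p-value (upper-tail) = 0.94297
→ bracket: p>=0.10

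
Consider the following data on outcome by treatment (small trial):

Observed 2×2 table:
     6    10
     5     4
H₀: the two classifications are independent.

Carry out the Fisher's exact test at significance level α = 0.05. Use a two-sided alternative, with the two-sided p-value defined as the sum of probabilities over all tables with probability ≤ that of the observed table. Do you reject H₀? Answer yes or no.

reject H₀: no

Margins: r₁=16, r₂=9, c₁=11, c₂=14, n=25
p_obs = C(16,6)·C(9,5)/C(25,11); sum pmf over tables with pmf ≤ p_obs
p-value (two-sided) = 0.43408
At α=0.05: p ≥ α → fail to reject H₀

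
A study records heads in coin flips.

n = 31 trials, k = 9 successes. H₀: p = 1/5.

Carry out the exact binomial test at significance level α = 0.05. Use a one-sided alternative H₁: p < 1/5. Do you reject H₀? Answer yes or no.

reject H₀: no

Exact binomial: n=31, k=9, p₀=1/5=0.2000
P(X≤9) from Σ C(n,i)·p₀^i·(1−p₀)^(n−i)
p-value (one-sided, H₁ less) = 0.92540
At α=0.05: p ≥ α → fail to reject H₀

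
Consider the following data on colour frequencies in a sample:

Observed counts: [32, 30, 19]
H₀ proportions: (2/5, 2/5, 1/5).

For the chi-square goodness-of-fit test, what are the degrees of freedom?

df = k − 1 = 3 − 1 = 2

degrees of freedom = 2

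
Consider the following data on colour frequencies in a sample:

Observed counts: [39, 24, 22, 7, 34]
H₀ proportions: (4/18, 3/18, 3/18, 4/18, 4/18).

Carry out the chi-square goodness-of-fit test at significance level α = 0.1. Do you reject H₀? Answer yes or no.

reject H₀: yes

n = 126; E_i = n·p_i = [28.00, 21.00, 21.00, 28.00, 28.00]
χ² = (39−28.00)²/28.00 + (24−21.00)²/21.00 + (22−21.00)²/21.00 + (7−28.00)²/28.00 + (34−28.00)²/28.00 = 21.8333
df = 4
p-value (upper-tail) = 0.00022
At α=0.1: p < α → reject H₀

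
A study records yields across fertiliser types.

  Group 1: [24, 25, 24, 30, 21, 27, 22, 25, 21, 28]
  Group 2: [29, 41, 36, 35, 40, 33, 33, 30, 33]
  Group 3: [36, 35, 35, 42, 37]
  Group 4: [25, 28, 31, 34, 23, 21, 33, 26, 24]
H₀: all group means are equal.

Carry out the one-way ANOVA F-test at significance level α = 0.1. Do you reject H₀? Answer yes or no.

Group means [24.70, 34.44, 37.00, 27.22], grand mean 29.909
SSB = Σnᵢ(x̄ᵢ−x̄)² = 772.849; SSW = ΣΣ(x−x̄ᵢ)² = 413.878
MSB = 772.849/3 = 257.6165; MSW = 413.878/29 = 14.2716
F = MSB/MSW = 18.0509
df = (3, 29)
p-value (upper-tail) = 0.00000
At α=0.1: p < α → reject H₀

reject H₀: yes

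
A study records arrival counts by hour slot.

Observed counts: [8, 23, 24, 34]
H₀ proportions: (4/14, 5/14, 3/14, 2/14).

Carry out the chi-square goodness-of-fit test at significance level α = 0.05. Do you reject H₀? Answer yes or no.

reject H₀: yes

n = 89; E_i = n·p_i = [25.43, 31.79, 19.07, 12.71]
χ² = (8−25.43)²/25.43 + (23−31.79)²/31.79 + (24−19.07)²/19.07 + (34−12.71)²/12.71 = 51.2831
df = 3
p-value (upper-tail) = 0.00000
At α=0.05: p < α → reject H₀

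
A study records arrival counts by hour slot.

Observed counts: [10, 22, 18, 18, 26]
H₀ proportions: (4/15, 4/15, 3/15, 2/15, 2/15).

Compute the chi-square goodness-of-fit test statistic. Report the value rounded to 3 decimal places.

n = 94; E_i = n·p_i = [25.07, 25.07, 18.80, 12.53, 12.53]
χ² = (10−25.07)²/25.07 + (22−25.07)²/25.07 + (18−18.80)²/18.80 + (18−12.53)²/12.53 + (26−12.53)²/12.53 = 26.3191
df = 4

test statistic = 26.319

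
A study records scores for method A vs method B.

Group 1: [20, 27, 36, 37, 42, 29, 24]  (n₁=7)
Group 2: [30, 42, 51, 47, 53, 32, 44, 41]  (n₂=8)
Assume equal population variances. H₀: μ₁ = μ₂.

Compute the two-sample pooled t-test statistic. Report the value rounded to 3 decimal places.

test statistic = -2.824

x̄₁=30.714, s₁=7.868, n₁=7
x̄₂=42.500, s₂=8.229, n₂=8
s_p² = [6·7.868² + 7·8.229²]/13 = 65.0330
SE = √(s_p²·(1/7+1/8)) = 4.1737
t = (30.714−42.500)/4.1737 = -2.8238
df = 13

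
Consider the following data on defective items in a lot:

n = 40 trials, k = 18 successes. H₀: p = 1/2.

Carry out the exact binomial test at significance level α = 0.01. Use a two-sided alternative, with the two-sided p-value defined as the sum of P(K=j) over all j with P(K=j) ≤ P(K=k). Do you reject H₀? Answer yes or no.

reject H₀: no

Exact binomial: n=40, k=18, p₀=1/2=0.5000
P(X=j) = C(n,j)·p₀^j·(1−p₀)^(n−j); p = Σ P(X=j) over j with P(X=j) ≤ P(X=18)
p-value (two-sided) = 0.63583
At α=0.01: p ≥ α → fail to reject H₀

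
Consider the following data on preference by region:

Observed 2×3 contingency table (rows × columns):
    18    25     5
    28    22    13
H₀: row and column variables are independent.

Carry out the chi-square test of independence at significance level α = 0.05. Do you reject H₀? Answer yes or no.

reject H₀: no

Row totals [48, 63], col totals [46, 47, 18], n=111
χ² = (18−19.89)²/19.89 + (25−20.32)²/20.32 + (5−7.78)²/7.78 + (28−26.11)²/26.11 + (22−26.68)²/26.68 + (13−10.22)²/10.22 = 3.9664
df = 2
p-value (upper-tail) = 0.13763
At α=0.05: p ≥ α → fail to reject H₀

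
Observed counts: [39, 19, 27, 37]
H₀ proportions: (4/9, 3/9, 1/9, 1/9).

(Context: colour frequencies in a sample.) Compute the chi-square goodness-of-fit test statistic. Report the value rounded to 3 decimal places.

n = 122; E_i = n·p_i = [54.22, 40.67, 13.56, 13.56]
χ² = (39−54.22)²/54.22 + (19−40.67)²/40.67 + (27−13.56)²/13.56 + (37−13.56)²/13.56 = 69.6988
df = 3

test statistic = 69.699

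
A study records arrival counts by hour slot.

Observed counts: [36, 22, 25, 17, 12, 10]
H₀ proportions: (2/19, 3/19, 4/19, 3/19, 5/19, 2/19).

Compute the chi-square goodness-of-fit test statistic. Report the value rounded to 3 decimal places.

test statistic = 55.653

n = 122; E_i = n·p_i = [12.84, 19.26, 25.68, 19.26, 32.11, 12.84]
χ² = (36−12.84)²/12.84 + (22−19.26)²/19.26 + (25−25.68)²/25.68 + (17−19.26)²/19.26 + (12−32.11)²/32.11 + (10−12.84)²/12.84 = 55.6526
df = 5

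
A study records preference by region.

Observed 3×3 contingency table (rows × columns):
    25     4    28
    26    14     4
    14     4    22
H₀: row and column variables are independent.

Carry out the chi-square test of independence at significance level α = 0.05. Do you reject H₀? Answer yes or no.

reject H₀: yes

Row totals [57, 44, 40], col totals [65, 22, 54], n=141
χ² = (25−26.28)²/26.28 + (4−8.89)²/8.89 + (28−21.83)²/21.83 + (26−20.28)²/20.28 + (14−6.87)²/6.87 + (4−16.85)²/16.85 + (14−18.44)²/18.44 + (4−6.24)²/6.24 + (22−15.32)²/15.32 = 28.1124
df = 4
p-value (upper-tail) = 0.00001
At α=0.05: p < α → reject H₀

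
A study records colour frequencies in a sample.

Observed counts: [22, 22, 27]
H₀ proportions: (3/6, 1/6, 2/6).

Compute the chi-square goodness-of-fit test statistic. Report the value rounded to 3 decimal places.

n = 71; E_i = n·p_i = [35.50, 11.83, 23.67]
χ² = (22−35.50)²/35.50 + (22−11.83)²/11.83 + (27−23.67)²/23.67 = 14.3380
df = 2

test statistic = 14.338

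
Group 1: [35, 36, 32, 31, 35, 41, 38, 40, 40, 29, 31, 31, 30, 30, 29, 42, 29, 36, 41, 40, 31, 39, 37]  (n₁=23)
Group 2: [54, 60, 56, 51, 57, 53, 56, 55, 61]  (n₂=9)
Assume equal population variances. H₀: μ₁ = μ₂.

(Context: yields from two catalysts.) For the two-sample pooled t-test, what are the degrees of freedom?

df = n₁ + n₂ − 2 = 23 + 9 − 2 = 30

degrees of freedom = 30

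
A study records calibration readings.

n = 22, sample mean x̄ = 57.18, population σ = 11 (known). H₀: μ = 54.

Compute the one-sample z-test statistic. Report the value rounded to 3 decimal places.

SE = σ/√n = 11/√22 = 2.3452
z = (x̄−μ₀)/SE = (57.18−54)/2.3452 = 1.3560

test statistic = 1.356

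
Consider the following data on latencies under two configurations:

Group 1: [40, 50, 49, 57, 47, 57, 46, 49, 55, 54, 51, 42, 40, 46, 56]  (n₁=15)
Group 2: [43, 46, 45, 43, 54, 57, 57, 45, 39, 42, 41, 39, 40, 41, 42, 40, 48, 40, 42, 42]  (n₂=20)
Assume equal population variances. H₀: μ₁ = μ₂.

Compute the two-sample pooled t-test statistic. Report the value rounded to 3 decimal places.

test statistic = 2.557

x̄₁=49.267, s₁=5.824, n₁=15
x̄₂=44.300, s₂=5.583, n₂=20
s_p² = [14·5.824² + 19·5.583²]/33 = 32.3374
SE = √(s_p²·(1/15+1/20)) = 1.9423
t = (49.267−44.300)/1.9423 = 2.5571
df = 33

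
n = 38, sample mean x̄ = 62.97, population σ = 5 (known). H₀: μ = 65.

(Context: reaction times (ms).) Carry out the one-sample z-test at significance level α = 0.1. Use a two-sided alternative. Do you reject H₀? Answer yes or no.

SE = σ/√n = 5/√38 = 0.8111
z = (x̄−μ₀)/SE = (62.97−65)/0.8111 = -2.5028
p-value (two-sided) = 0.01232
At α=0.1: p < α → reject H₀

reject H₀: yes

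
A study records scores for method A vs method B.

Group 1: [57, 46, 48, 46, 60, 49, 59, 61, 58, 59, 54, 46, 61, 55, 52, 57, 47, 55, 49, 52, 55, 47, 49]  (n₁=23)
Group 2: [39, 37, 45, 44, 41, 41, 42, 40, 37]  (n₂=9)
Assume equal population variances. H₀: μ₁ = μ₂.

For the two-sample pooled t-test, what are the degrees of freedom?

df = n₁ + n₂ − 2 = 23 + 9 − 2 = 30

degrees of freedom = 30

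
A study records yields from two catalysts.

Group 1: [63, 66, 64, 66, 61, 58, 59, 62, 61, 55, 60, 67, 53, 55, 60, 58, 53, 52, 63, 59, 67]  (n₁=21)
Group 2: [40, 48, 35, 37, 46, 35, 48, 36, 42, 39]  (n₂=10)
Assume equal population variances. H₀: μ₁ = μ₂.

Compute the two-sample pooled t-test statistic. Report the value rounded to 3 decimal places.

test statistic = 10.539

x̄₁=60.095, s₁=4.647, n₁=21
x̄₂=40.600, s₂=5.168, n₂=10
s_p² = [20·4.647² + 9·5.168²]/29 = 23.1796
SE = √(s_p²·(1/21+1/10)) = 1.8498
t = (60.095−40.600)/1.8498 = 10.5391
df = 29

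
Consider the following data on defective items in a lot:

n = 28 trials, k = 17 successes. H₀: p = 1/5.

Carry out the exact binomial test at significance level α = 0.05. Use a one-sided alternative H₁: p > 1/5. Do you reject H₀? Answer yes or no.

reject H₀: yes

Exact binomial: n=28, k=17, p₀=1/5=0.2000
P(X≥17) from Σ C(n,i)·p₀^i·(1−p₀)^(n−i)
p-value (one-sided, H₁ greater) = 0.00000
At α=0.05: p < α → reject H₀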